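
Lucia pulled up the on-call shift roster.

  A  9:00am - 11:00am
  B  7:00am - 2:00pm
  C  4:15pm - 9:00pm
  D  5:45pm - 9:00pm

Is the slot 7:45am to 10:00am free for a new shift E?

No — it overlaps A, B

B: starts 7:00am before E ends 10:00am, and ends 2:00pm after E starts 7:45am → overlap.
A: starts 9:00am before E ends 10:00am, and ends 11:00am after E starts 7:45am → overlap.
C: starts 4:15pm at or after E ends 10:00am → clear.
D: starts 5:45pm at or after E ends 10:00am → clear.
E overlaps A, B.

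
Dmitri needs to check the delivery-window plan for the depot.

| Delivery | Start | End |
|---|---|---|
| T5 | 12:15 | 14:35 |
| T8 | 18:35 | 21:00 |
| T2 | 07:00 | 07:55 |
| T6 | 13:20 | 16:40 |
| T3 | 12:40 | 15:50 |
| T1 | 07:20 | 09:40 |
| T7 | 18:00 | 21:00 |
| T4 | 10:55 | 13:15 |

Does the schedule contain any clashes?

Two intervals overlap when each starts before the other ends.
Sorted by start: T2, T1, T4, T5, T3, T6, T7, T8.
T1 starts before T2 ends → T2 and T1 overlap.
That's a conflict, so the schedule is not conflict-free.

Yes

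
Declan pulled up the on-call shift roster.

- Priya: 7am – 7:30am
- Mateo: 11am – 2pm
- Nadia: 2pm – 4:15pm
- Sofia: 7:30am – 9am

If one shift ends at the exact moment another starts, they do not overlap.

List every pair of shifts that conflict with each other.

Check each pair: they overlap iff neither finishes before the other starts.
Sorted by start: Priya, Sofia, Mateo, Nadia.
Sofia starts exactly when Priya ends (back-to-back, no overlap); Priya is clear from here.
Mateo starts after Sofia ends; Sofia is clear from here.
Nadia starts exactly when Mateo ends (back-to-back, no overlap).

none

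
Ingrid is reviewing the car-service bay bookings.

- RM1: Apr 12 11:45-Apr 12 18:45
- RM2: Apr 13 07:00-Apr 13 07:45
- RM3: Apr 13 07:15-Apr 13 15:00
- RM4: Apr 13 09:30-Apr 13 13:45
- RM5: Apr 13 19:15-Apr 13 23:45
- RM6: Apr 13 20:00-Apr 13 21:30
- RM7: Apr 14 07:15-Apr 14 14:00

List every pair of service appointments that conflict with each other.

RM2 & RM3, RM3 & RM4, RM5 & RM6

Sorted by start: RM1, RM2, RM3, RM4, RM5, RM6, RM7.
RM2 starts after RM1 ends, so RM1 has no further overlaps.
RM3 starts before RM2 ends → RM2 and RM3 overlap.
RM4 starts after RM2 ends, so RM2 has no further overlaps.
RM4 starts before RM3 ends → RM3 and RM4 overlap.
RM5 starts after RM3 ends, so RM3 has no further overlaps.
RM5 starts after RM4 ends, so RM4 has no further overlaps.
RM6 starts before RM5 ends → RM5 and RM6 overlap.
RM7 starts after RM5 ends.
RM7 starts after RM6 ends.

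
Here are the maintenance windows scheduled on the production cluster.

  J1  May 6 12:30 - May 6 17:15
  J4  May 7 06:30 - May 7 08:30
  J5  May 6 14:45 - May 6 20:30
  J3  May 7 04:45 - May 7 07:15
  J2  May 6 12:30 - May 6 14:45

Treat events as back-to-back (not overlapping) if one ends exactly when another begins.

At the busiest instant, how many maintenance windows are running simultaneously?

2

Sort all start/end points and keep a running count:
May 6 12:30 start J1 → 1
May 6 12:30 start J2 → 2
May 6 14:45 end J2 → 1
May 6 14:45 start J5 → 2
May 6 17:15 end J1 → 1
May 6 20:30 end J5 → 0
May 7 04:45 start J3 → 1
May 7 06:30 start J4 → 2
May 7 07:15 end J3 → 1
May 7 08:30 end J4 → 0
Peak is 2, at May 6 12:30 (J1, J2).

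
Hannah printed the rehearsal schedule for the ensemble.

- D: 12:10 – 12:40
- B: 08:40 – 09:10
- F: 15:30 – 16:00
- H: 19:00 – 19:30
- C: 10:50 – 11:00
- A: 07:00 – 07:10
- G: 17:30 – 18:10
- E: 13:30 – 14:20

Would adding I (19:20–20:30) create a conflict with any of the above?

A: ends 07:10 at or before I starts 19:20 → clear.
B: ends 09:10 at or before I starts 19:20 → clear.
C: ends 11:00 at or before I starts 19:20 → clear.
D: ends 12:40 at or before I starts 19:20 → clear.
E: ends 14:20 at or before I starts 19:20 → clear.
F: ends 16:00 at or before I starts 19:20 → clear.
G: ends 18:10 at or before I starts 19:20 → clear.
H: starts 19:00 before I ends 20:30, and ends 19:30 after I starts 19:20 → overlap.
I overlaps H.

Yes — it overlaps H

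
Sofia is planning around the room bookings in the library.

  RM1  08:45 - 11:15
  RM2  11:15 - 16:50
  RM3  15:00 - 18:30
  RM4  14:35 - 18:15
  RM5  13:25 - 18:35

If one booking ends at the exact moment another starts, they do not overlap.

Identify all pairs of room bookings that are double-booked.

Check each pair: they overlap iff neither finishes before the other starts.
Sorted by start: RM1, RM2, RM5, RM4, RM3.
RM2 starts exactly when RM1 ends (back-to-back, no overlap), so nothing later overlaps RM1 either.
RM5 starts before RM2 ends → RM2 and RM5 overlap.
RM4 starts before RM2 ends → RM2 and RM4 overlap.
RM3 starts before RM2 ends → RM2 and RM3 overlap.
RM4 starts before RM5 ends → RM5 and RM4 overlap.
RM3 starts before RM5 ends → RM5 and RM3 overlap.
RM3 starts before RM4 ends → RM4 and RM3 overlap.

RM2 & RM3, RM2 & RM4, RM2 & RM5, RM3 & RM4, RM3 & RM5, RM4 & RM5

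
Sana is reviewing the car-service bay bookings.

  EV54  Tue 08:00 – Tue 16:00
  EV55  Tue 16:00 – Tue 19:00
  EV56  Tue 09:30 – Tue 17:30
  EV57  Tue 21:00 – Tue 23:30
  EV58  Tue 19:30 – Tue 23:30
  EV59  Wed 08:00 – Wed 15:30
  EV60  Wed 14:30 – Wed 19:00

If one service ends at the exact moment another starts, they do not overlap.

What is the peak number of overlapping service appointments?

Sweep the timeline, counting +1 at each start and −1 at each end (ends before starts at a tie):
Tue 08:00 start EV54 → 1
Tue 09:30 start EV56 → 2
Tue 16:00 end EV54 → 1
Tue 16:00 start EV55 → 2
Tue 17:30 end EV56 → 1
Tue 19:00 end EV55 → 0
Tue 19:30 start EV58 → 1
Tue 21:00 start EV57 → 2
Tue 23:30 end EV57 → 1
Tue 23:30 end EV58 → 0
Wed 08:00 start EV59 → 1
Wed 14:30 start EV60 → 2
Wed 15:30 end EV59 → 1
Wed 19:00 end EV60 → 0
Peak is 2, at Tue 09:30 (EV54, EV56).

2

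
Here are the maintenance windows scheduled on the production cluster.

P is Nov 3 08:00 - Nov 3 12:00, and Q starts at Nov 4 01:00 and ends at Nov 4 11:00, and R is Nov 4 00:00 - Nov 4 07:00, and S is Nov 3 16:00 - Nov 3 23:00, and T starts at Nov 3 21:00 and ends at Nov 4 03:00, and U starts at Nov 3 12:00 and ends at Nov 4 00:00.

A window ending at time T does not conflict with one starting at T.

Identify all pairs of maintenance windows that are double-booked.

Q & R, Q & T, R & T, S & T, S & U, T & U

Sorted by start: P, U, S, T, R, Q.
U starts exactly when P ends (back-to-back, no overlap) — done with P.
S starts before U ends → U and S overlap.
T starts before U ends → U and T overlap.
R starts exactly when U ends (back-to-back, no overlap) — done with U.
T starts before S ends → S and T overlap.
R starts after S ends — done with S.
R starts before T ends → T and R overlap.
Q starts before T ends → T and Q overlap.
Q starts before R ends → R and Q overlap.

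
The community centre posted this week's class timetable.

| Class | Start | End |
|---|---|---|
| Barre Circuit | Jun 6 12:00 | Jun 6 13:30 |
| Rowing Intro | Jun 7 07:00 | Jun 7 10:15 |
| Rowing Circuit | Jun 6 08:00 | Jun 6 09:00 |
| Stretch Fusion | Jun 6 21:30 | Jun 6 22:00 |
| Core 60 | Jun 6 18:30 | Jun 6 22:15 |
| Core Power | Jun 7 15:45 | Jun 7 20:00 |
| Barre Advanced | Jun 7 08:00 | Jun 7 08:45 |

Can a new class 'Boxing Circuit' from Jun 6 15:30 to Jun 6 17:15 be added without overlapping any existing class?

Yes — the slot is free

Rowing Circuit: ends Jun 6 09:00 at or before Boxing Circuit starts Jun 6 15:30 → clear.
Barre Circuit: ends Jun 6 13:30 at or before Boxing Circuit starts Jun 6 15:30 → clear.
Core 60: starts Jun 6 18:30 at or after Boxing Circuit ends Jun 6 17:15 → clear.
Stretch Fusion: starts Jun 6 21:30 at or after Boxing Circuit ends Jun 6 17:15 → clear.
Rowing Intro: starts Jun 7 07:00 at or after Boxing Circuit ends Jun 6 17:15 → clear.
Barre Advanced: starts Jun 7 08:00 at or after Boxing Circuit ends Jun 6 17:15 → clear.
Core Power: starts Jun 7 15:45 at or after Boxing Circuit ends Jun 6 17:15 → clear.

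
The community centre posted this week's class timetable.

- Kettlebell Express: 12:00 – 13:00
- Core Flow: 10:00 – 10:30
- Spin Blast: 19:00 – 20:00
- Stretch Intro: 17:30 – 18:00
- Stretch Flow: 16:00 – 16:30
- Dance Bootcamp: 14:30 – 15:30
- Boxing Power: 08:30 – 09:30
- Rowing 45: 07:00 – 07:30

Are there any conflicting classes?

Sorted by start: Rowing 45, Boxing Power, Core Flow, Kettlebell Express, Dance Bootcamp, Stretch Flow, Stretch Intro, Spin Blast.
Boxing Power starts after Rowing 45 ends, so nothing later overlaps Rowing 45 either.
Core Flow starts after Boxing Power ends, so nothing later overlaps Boxing Power either.
Kettlebell Express starts after Core Flow ends, so nothing later overlaps Core Flow either.
Dance Bootcamp starts after Kettlebell Express ends, so nothing later overlaps Kettlebell Express either.
Stretch Flow starts after Dance Bootcamp ends, so nothing later overlaps Dance Bootcamp either.
Stretch Intro starts after Stretch Flow ends, so nothing later overlaps Stretch Flow either.
Spin Blast starts after Stretch Intro ends.
Every pair is clear; the schedule has no overlaps.

No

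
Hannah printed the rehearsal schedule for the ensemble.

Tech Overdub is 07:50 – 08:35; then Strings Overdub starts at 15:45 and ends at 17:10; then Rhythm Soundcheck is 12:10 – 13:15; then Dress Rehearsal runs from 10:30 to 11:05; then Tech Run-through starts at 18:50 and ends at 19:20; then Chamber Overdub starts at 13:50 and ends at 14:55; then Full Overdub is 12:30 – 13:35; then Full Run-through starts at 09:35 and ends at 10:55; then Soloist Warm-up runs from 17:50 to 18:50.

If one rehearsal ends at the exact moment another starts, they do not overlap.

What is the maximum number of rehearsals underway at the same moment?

Walk through starts and ends in time order (an end at T is processed before a start at T):
07:50 start Tech Overdub → 1
08:35 end Tech Overdub → 0
09:35 start Full Run-through → 1
10:30 start Dress Rehearsal → 2
10:55 end Full Run-through → 1
11:05 end Dress Rehearsal → 0
12:10 start Rhythm Soundcheck → 1
12:30 start Full Overdub → 2
13:15 end Rhythm Soundcheck → 1
13:35 end Full Overdub → 0
13:50 start Chamber Overdub → 1
14:55 end Chamber Overdub → 0
15:45 start Strings Overdub → 1
17:10 end Strings Overdub → 0
17:50 start Soloist Warm-up → 1
18:50 end Soloist Warm-up → 0
18:50 start Tech Run-through → 1
19:20 end Tech Run-through → 0
Peak is 2, at 10:30 (Dress Rehearsal, Full Run-through).

2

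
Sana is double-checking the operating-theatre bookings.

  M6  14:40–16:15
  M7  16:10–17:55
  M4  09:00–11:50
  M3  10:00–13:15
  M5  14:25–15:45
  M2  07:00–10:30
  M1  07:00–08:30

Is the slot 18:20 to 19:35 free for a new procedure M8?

Yes — the slot is free

M1: ends 08:30 at or before M8 starts 18:20 → clear.
M2: ends 10:30 at or before M8 starts 18:20 → clear.
M4: ends 11:50 at or before M8 starts 18:20 → clear.
M3: ends 13:15 at or before M8 starts 18:20 → clear.
M5: ends 15:45 at or before M8 starts 18:20 → clear.
M6: ends 16:15 at or before M8 starts 18:20 → clear.
M7: ends 17:55 at or before M8 starts 18:20 → clear.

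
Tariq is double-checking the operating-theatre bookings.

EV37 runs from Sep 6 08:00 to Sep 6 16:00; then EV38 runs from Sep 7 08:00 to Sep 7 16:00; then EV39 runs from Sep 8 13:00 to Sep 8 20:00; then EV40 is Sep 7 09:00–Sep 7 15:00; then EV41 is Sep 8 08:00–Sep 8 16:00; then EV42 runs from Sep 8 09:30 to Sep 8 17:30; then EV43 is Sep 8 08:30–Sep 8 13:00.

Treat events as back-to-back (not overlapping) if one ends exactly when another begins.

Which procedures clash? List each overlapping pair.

Two intervals overlap when each starts before the other ends.
Sorted by start: EV37, EV38, EV40, EV41, EV43, EV42, EV39.
EV38 starts after EV37 ends; EV37 is clear from here.
EV40 starts before EV38 ends → EV38 and EV40 overlap.
EV41 starts after EV38 ends; EV38 is clear from here.
EV41 starts after EV40 ends; EV40 is clear from here.
EV43 starts before EV41 ends → EV41 and EV43 overlap.
EV42 starts before EV41 ends → EV41 and EV42 overlap.
EV39 starts before EV41 ends → EV41 and EV39 overlap.
EV42 starts before EV43 ends → EV43 and EV42 overlap.
EV39 starts exactly when EV43 ends (back-to-back, no overlap).
EV39 starts before EV42 ends → EV42 and EV39 overlap.

EV38 & EV40, EV39 & EV41, EV39 & EV42, EV41 & EV42, EV41 & EV43, EV42 & EV43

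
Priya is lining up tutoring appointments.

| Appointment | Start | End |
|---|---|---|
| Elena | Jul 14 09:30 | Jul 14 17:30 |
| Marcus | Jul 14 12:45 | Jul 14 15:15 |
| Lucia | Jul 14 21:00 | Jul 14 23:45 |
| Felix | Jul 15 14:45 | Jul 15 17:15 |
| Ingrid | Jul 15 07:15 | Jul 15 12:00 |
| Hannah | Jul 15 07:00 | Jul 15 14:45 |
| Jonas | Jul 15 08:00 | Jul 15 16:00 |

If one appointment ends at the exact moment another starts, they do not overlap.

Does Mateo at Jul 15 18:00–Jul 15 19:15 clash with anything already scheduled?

Elena: ends Jul 14 17:30 at or before Mateo starts Jul 15 18:00 → clear.
Marcus: ends Jul 14 15:15 at or before Mateo starts Jul 15 18:00 → clear.
Lucia: ends Jul 14 23:45 at or before Mateo starts Jul 15 18:00 → clear.
Hannah: ends Jul 15 14:45 at or before Mateo starts Jul 15 18:00 → clear.
Ingrid: ends Jul 15 12:00 at or before Mateo starts Jul 15 18:00 → clear.
Jonas: ends Jul 15 16:00 at or before Mateo starts Jul 15 18:00 → clear.
Felix: ends Jul 15 17:15 at or before Mateo starts Jul 15 18:00 → clear.

No — it doesn't clash with anything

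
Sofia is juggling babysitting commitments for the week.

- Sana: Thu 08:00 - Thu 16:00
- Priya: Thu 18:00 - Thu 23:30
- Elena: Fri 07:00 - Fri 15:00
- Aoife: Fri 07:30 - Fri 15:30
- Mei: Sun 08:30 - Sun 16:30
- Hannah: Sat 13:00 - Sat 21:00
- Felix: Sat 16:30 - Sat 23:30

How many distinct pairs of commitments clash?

Sorted by start: Sana, Priya, Elena, Aoife, Hannah, Felix, Mei.
Priya starts after Sana ends; Sana is clear from here.
Elena starts after Priya ends; Priya is clear from here.
Aoife starts before Elena ends → Elena and Aoife overlap.
Hannah starts after Elena ends; Elena is clear from here.
Hannah starts after Aoife ends; Aoife is clear from here.
Felix starts before Hannah ends → Hannah and Felix overlap.
Mei starts after Hannah ends.
Mei starts after Felix ends.
Overlapping pairs: Aoife & Elena, Felix & Hannah — 2 in total.

2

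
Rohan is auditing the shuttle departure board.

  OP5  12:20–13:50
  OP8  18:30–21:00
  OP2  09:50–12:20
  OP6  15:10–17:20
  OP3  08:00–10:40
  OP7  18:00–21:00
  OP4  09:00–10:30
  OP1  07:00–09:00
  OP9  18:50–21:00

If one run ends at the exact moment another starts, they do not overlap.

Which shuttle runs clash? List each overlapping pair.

Sorted by start: OP1, OP3, OP4, OP2, OP5, OP6, OP7, OP8, OP9.
OP3 starts before OP1 ends → OP1 and OP3 overlap.
OP4 starts exactly when OP1 ends (back-to-back, no overlap) — done with OP1.
OP4 starts before OP3 ends → OP3 and OP4 overlap.
OP2 starts before OP3 ends → OP3 and OP2 overlap.
OP5 starts after OP3 ends — done with OP3.
OP2 starts before OP4 ends → OP4 and OP2 overlap.
OP5 starts after OP4 ends — done with OP4.
OP5 starts exactly when OP2 ends (back-to-back, no overlap) — done with OP2.
OP6 starts after OP5 ends — done with OP5.
OP7 starts after OP6 ends — done with OP6.
OP8 starts before OP7 ends → OP7 and OP8 overlap.
OP9 starts before OP7 ends → OP7 and OP9 overlap.
OP9 starts before OP8 ends → OP8 and OP9 overlap.

OP1 & OP3, OP2 & OP3, OP2 & OP4, OP3 & OP4, OP7 & OP8, OP7 & OP9, OP8 & OP9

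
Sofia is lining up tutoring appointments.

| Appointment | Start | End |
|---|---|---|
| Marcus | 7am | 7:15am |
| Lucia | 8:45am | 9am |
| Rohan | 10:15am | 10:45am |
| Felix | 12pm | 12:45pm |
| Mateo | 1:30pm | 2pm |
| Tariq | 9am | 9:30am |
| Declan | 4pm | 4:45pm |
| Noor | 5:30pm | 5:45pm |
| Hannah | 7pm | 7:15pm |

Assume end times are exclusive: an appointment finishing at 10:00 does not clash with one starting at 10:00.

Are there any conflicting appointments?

No

Two intervals overlap when each starts before the other ends.
Sorted by start: Marcus, Lucia, Tariq, Rohan, Felix, Mateo, Declan, Noor, Hannah.
Lucia starts after Marcus ends, so Marcus has no further overlaps.
Tariq starts exactly when Lucia ends (back-to-back, no overlap), so Lucia has no further overlaps.
Rohan starts after Tariq ends, so Tariq has no further overlaps.
Felix starts after Rohan ends, so Rohan has no further overlaps.
Mateo starts after Felix ends, so Felix has no further overlaps.
Declan starts after Mateo ends, so Mateo has no further overlaps.
Noor starts after Declan ends, so Declan has no further overlaps.
Hannah starts after Noor ends.
Every pair is clear; the schedule has no overlaps.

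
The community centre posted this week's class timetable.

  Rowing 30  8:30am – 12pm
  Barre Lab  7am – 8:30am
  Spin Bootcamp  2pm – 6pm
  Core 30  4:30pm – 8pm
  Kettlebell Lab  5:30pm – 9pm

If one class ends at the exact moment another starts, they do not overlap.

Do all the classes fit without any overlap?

No

Sorted by start: Barre Lab, Rowing 30, Spin Bootcamp, Core 30, Kettlebell Lab.
Rowing 30 starts exactly when Barre Lab ends (back-to-back, no overlap); Barre Lab is clear from here.
Spin Bootcamp starts after Rowing 30 ends; Rowing 30 is clear from here.
Core 30 starts before Spin Bootcamp ends → Spin Bootcamp and Core 30 overlap.
That's a conflict, so the schedule is not conflict-free.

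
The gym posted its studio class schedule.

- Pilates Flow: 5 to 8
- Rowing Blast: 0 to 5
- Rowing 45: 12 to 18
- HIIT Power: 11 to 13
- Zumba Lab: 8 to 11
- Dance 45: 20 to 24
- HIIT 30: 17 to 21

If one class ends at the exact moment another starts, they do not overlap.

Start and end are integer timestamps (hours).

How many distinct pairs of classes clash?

3

Sorted by start: Rowing Blast, Pilates Flow, Zumba Lab, HIIT Power, Rowing 45, HIIT 30, Dance 45.
Pilates Flow starts exactly when Rowing Blast ends (back-to-back, no overlap) — done with Rowing Blast.
Zumba Lab starts exactly when Pilates Flow ends (back-to-back, no overlap) — done with Pilates Flow.
HIIT Power starts exactly when Zumba Lab ends (back-to-back, no overlap) — done with Zumba Lab.
Rowing 45 starts before HIIT Power ends → HIIT Power and Rowing 45 overlap.
HIIT 30 starts after HIIT Power ends — done with HIIT Power.
HIIT 30 starts before Rowing 45 ends → Rowing 45 and HIIT 30 overlap.
Dance 45 starts after Rowing 45 ends.
Dance 45 starts before HIIT 30 ends → HIIT 30 and Dance 45 overlap.
Overlapping pairs: Dance 45 & HIIT 30, HIIT 30 & Rowing 45, HIIT Power & Rowing 45 — 3 in total.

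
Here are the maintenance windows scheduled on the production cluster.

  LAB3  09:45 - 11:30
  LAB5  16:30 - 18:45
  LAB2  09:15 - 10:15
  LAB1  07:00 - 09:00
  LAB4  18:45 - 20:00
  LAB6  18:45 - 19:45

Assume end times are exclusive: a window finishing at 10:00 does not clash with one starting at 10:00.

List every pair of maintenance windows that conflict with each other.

LAB2 & LAB3, LAB4 & LAB6

Two intervals overlap when each starts before the other ends.
Sorted by start: LAB1, LAB2, LAB3, LAB5, LAB4, LAB6.
LAB2 starts after LAB1 ends; LAB1 is clear from here.
LAB3 starts before LAB2 ends → LAB2 and LAB3 overlap.
LAB5 starts after LAB2 ends; LAB2 is clear from here.
LAB5 starts after LAB3 ends; LAB3 is clear from here.
LAB4 starts exactly when LAB5 ends (back-to-back, no overlap); LAB5 is clear from here.
LAB6 starts before LAB4 ends → LAB4 and LAB6 overlap.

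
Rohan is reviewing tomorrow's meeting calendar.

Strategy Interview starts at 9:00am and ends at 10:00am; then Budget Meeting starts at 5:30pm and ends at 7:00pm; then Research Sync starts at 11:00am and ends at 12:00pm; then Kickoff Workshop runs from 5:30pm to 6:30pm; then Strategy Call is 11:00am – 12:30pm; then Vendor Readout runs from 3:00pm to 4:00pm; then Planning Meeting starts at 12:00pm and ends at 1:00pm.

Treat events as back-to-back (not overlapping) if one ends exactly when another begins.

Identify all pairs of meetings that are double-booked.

Sorted by start: Strategy Interview, Strategy Call, Research Sync, Planning Meeting, Vendor Readout, Budget Meeting, Kickoff Workshop.
Strategy Call starts after Strategy Interview ends — done with Strategy Interview.
Research Sync starts before Strategy Call ends → Strategy Call and Research Sync overlap.
Planning Meeting starts before Strategy Call ends → Strategy Call and Planning Meeting overlap.
Vendor Readout starts after Strategy Call ends — done with Strategy Call.
Planning Meeting starts exactly when Research Sync ends (back-to-back, no overlap) — done with Research Sync.
Vendor Readout starts after Planning Meeting ends — done with Planning Meeting.
Budget Meeting starts after Vendor Readout ends — done with Vendor Readout.
Kickoff Workshop starts before Budget Meeting ends → Budget Meeting and Kickoff Workshop overlap.

Budget Meeting & Kickoff Workshop, Planning Meeting & Strategy Call, Research Sync & Strategy Call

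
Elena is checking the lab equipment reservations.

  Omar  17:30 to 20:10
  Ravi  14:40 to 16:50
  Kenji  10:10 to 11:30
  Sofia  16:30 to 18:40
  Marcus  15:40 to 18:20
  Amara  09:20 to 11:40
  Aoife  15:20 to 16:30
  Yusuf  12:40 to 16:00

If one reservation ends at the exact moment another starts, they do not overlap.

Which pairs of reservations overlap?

Amara & Kenji, Aoife & Marcus, Aoife & Ravi, Aoife & Yusuf, Marcus & Omar, Marcus & Ravi, Marcus & Sofia, Marcus & Yusuf, Omar & Sofia, Ravi & Sofia, Ravi & Yusuf

Two intervals overlap when each starts before the other ends.
Sorted by start: Amara, Kenji, Yusuf, Ravi, Aoife, Marcus, Sofia, Omar.
Kenji starts before Amara ends → Amara and Kenji overlap.
Yusuf starts after Amara ends — done with Amara.
Yusuf starts after Kenji ends — done with Kenji.
Ravi starts before Yusuf ends → Yusuf and Ravi overlap.
Aoife starts before Yusuf ends → Yusuf and Aoife overlap.
Marcus starts before Yusuf ends → Yusuf and Marcus overlap.
Sofia starts after Yusuf ends — done with Yusuf.
Aoife starts before Ravi ends → Ravi and Aoife overlap.
Marcus starts before Ravi ends → Ravi and Marcus overlap.
Sofia starts before Ravi ends → Ravi and Sofia overlap.
Omar starts after Ravi ends.
Marcus starts before Aoife ends → Aoife and Marcus overlap.
Sofia starts exactly when Aoife ends (back-to-back, no overlap) — done with Aoife.
Sofia starts before Marcus ends → Marcus and Sofia overlap.
Omar starts before Marcus ends → Marcus and Omar overlap.
Omar starts before Sofia ends → Sofia and Omar overlap.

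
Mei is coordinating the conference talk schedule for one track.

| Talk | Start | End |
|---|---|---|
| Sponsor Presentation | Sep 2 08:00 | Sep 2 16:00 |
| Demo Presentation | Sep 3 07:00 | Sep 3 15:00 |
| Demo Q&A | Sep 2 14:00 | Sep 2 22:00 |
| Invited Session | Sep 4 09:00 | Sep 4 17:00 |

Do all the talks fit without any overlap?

Two intervals overlap when each starts before the other ends.
Sorted by start: Sponsor Presentation, Demo Q&A, Demo Presentation, Invited Session.
Demo Q&A starts before Sponsor Presentation ends → Sponsor Presentation and Demo Q&A overlap.
That's a conflict, so the schedule is not conflict-free.

No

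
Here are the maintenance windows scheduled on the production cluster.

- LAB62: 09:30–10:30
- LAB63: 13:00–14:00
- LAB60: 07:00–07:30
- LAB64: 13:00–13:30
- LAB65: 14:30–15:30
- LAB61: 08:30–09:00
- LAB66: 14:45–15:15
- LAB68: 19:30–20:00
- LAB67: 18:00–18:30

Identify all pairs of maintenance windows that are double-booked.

Two intervals overlap when each starts before the other ends.
Sorted by start: LAB60, LAB61, LAB62, LAB63, LAB64, LAB65, LAB66, LAB67, LAB68.
LAB61 starts after LAB60 ends, so LAB60 has no further overlaps.
LAB62 starts after LAB61 ends, so LAB61 has no further overlaps.
LAB63 starts after LAB62 ends, so LAB62 has no further overlaps.
LAB64 starts before LAB63 ends → LAB63 and LAB64 overlap.
LAB65 starts after LAB63 ends, so LAB63 has no further overlaps.
LAB65 starts after LAB64 ends, so LAB64 has no further overlaps.
LAB66 starts before LAB65 ends → LAB65 and LAB66 overlap.
LAB67 starts after LAB65 ends, so LAB65 has no further overlaps.
LAB67 starts after LAB66 ends, so LAB66 has no further overlaps.
LAB68 starts after LAB67 ends.

LAB63 & LAB64, LAB65 & LAB66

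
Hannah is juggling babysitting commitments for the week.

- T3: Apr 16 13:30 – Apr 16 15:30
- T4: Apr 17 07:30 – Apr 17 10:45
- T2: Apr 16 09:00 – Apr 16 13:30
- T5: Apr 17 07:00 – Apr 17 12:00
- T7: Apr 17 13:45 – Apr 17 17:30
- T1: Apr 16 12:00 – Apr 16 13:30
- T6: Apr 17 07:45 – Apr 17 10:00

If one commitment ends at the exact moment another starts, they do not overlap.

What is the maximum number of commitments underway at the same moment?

Sweep the timeline, counting +1 at each start and −1 at each end (ends before starts at a tie):
Apr 16 09:00 start T2 → 1
Apr 16 12:00 start T1 → 2
Apr 16 13:30 end T1 → 1
Apr 16 13:30 end T2 → 0
Apr 16 13:30 start T3 → 1
Apr 16 15:30 end T3 → 0
Apr 17 07:00 start T5 → 1
Apr 17 07:30 start T4 → 2
Apr 17 07:45 start T6 → 3
Apr 17 10:00 end T6 → 2
Apr 17 10:45 end T4 → 1
Apr 17 12:00 end T5 → 0
Apr 17 13:45 start T7 → 1
Apr 17 17:30 end T7 → 0
Peak is 3, at Apr 17 07:45 (T4, T5, T6).

3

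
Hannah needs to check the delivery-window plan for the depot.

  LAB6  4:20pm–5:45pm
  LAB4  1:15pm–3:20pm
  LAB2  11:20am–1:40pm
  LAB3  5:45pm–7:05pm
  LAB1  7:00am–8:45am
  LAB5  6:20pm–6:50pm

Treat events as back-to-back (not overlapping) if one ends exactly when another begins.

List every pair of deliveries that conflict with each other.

LAB2 & LAB4, LAB3 & LAB5

Sorted by start: LAB1, LAB2, LAB4, LAB6, LAB3, LAB5.
LAB2 starts after LAB1 ends — done with LAB1.
LAB4 starts before LAB2 ends → LAB2 and LAB4 overlap.
LAB6 starts after LAB2 ends — done with LAB2.
LAB6 starts after LAB4 ends — done with LAB4.
LAB3 starts exactly when LAB6 ends (back-to-back, no overlap) — done with LAB6.
LAB5 starts before LAB3 ends → LAB3 and LAB5 overlap.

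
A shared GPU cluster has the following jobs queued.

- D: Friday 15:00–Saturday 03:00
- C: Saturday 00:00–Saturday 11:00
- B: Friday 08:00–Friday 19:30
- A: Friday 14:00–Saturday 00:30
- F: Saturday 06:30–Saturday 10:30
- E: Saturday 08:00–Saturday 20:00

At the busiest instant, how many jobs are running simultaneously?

Sweep the timeline, counting +1 at each start and −1 at each end (ends before starts at a tie):
Friday 08:00 start B → 1
Friday 14:00 start A → 2
Friday 15:00 start D → 3
Friday 19:30 end B → 2
Saturday 00:00 start C → 3
Saturday 00:30 end A → 2
Saturday 03:00 end D → 1
Saturday 06:30 start F → 2
Saturday 08:00 start E → 3
Saturday 10:30 end F → 2
Saturday 11:00 end C → 1
Saturday 20:00 end E → 0
Peak is 3, at Friday 15:00 (A, B, D).

3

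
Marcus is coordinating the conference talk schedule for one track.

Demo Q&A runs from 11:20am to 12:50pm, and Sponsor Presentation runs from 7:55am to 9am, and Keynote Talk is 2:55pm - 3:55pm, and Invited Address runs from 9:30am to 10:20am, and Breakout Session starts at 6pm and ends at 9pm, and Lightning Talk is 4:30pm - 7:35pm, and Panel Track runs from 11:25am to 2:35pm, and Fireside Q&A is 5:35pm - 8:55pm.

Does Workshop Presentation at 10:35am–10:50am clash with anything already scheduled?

No — it doesn't clash with anything

Sponsor Presentation: ends 9am at or before Workshop Presentation starts 10:35am → clear.
Invited Address: ends 10:20am at or before Workshop Presentation starts 10:35am → clear.
Demo Q&A: starts 11:20am at or after Workshop Presentation ends 10:50am → clear.
Panel Track: starts 11:25am at or after Workshop Presentation ends 10:50am → clear.
Keynote Talk: starts 2:55pm at or after Workshop Presentation ends 10:50am → clear.
Lightning Talk: starts 4:30pm at or after Workshop Presentation ends 10:50am → clear.
Fireside Q&A: starts 5:35pm at or after Workshop Presentation ends 10:50am → clear.
Breakout Session: starts 6pm at or after Workshop Presentation ends 10:50am → clear.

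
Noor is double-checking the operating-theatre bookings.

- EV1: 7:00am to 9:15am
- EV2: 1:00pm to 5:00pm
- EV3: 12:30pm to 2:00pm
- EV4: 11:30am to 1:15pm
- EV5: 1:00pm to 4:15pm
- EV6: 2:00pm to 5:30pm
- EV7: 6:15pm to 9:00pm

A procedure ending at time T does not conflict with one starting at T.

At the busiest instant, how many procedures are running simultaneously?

Sweep the timeline, counting +1 at each start and −1 at each end (ends before starts at a tie):
7:00am start EV1 → 1
9:15am end EV1 → 0
11:30am start EV4 → 1
12:30pm start EV3 → 2
1:00pm start EV2 → 3
1:00pm start EV5 → 4
1:15pm end EV4 → 3
2:00pm end EV3 → 2
2:00pm start EV6 → 3
4:15pm end EV5 → 2
5:00pm end EV2 → 1
5:30pm end EV6 → 0
6:15pm start EV7 → 1
9:00pm end EV7 → 0
Peak is 4, at 1:00pm (EV2, EV3, EV4, EV5).

4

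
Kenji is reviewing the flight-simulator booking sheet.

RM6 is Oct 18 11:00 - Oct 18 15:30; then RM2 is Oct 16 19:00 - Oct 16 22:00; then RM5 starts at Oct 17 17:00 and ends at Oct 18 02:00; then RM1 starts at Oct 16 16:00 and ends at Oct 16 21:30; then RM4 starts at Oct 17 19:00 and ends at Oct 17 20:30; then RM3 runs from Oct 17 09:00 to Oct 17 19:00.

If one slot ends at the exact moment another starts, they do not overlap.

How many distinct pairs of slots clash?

3

Sorted by start: RM1, RM2, RM3, RM5, RM4, RM6.
RM2 starts before RM1 ends → RM1 and RM2 overlap.
RM3 starts after RM1 ends — done with RM1.
RM3 starts after RM2 ends — done with RM2.
RM5 starts before RM3 ends → RM3 and RM5 overlap.
RM4 starts exactly when RM3 ends (back-to-back, no overlap) — done with RM3.
RM4 starts before RM5 ends → RM5 and RM4 overlap.
RM6 starts after RM5 ends.
RM6 starts after RM4 ends.
Overlapping pairs: RM1 & RM2, RM3 & RM5, RM4 & RM5 — 3 in total.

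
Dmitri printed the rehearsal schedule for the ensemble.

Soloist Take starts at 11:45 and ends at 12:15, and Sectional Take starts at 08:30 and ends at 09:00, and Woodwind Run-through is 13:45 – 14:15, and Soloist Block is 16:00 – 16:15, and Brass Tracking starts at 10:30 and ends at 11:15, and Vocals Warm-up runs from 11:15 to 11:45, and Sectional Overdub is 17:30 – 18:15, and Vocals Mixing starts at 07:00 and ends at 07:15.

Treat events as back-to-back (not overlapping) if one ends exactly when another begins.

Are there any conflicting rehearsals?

Sorted by start: Vocals Mixing, Sectional Take, Brass Tracking, Vocals Warm-up, Soloist Take, Woodwind Run-through, Soloist Block, Sectional Overdub.
Sectional Take starts after Vocals Mixing ends, so nothing later overlaps Vocals Mixing either.
Brass Tracking starts after Sectional Take ends, so nothing later overlaps Sectional Take either.
Vocals Warm-up starts exactly when Brass Tracking ends (back-to-back, no overlap), so nothing later overlaps Brass Tracking either.
Soloist Take starts exactly when Vocals Warm-up ends (back-to-back, no overlap), so nothing later overlaps Vocals Warm-up either.
Woodwind Run-through starts after Soloist Take ends, so nothing later overlaps Soloist Take either.
Soloist Block starts after Woodwind Run-through ends, so nothing later overlaps Woodwind Run-through either.
Sectional Overdub starts after Soloist Block ends.
Every pair is clear; the schedule has no overlaps.

No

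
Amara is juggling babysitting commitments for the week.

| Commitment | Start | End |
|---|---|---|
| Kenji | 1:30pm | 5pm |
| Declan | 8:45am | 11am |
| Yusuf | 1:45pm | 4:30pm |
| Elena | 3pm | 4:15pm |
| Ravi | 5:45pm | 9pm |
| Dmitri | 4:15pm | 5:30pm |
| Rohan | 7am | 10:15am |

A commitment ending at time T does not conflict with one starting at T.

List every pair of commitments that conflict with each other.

Two intervals overlap when each starts before the other ends.
Sorted by start: Rohan, Declan, Kenji, Yusuf, Elena, Dmitri, Ravi.
Declan starts before Rohan ends → Rohan and Declan overlap.
Kenji starts after Rohan ends, so nothing later overlaps Rohan either.
Kenji starts after Declan ends, so nothing later overlaps Declan either.
Yusuf starts before Kenji ends → Kenji and Yusuf overlap.
Elena starts before Kenji ends → Kenji and Elena overlap.
Dmitri starts before Kenji ends → Kenji and Dmitri overlap.
Ravi starts after Kenji ends.
Elena starts before Yusuf ends → Yusuf and Elena overlap.
Dmitri starts before Yusuf ends → Yusuf and Dmitri overlap.
Ravi starts after Yusuf ends.
Dmitri starts exactly when Elena ends (back-to-back, no overlap), so nothing later overlaps Elena either.
Ravi starts after Dmitri ends.

Declan & Rohan, Dmitri & Kenji, Dmitri & Yusuf, Elena & Kenji, Elena & Yusuf, Kenji & Yusuf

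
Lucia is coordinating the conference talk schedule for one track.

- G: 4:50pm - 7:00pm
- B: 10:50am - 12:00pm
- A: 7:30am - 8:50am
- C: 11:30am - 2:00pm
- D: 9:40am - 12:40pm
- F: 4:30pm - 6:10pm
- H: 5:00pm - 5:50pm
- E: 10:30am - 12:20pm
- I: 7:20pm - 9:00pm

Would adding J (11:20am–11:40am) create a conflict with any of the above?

A: ends 8:50am at or before J starts 11:20am → clear.
D: starts 9:40am before J ends 11:40am, and ends 12:40pm after J starts 11:20am → overlap.
E: starts 10:30am before J ends 11:40am, and ends 12:20pm after J starts 11:20am → overlap.
B: starts 10:50am before J ends 11:40am, and ends 12:00pm after J starts 11:20am → overlap.
C: starts 11:30am before J ends 11:40am, and ends 2:00pm after J starts 11:20am → overlap.
F: starts 4:30pm at or after J ends 11:40am → clear.
G: starts 4:50pm at or after J ends 11:40am → clear.
H: starts 5:00pm at or after J ends 11:40am → clear.
I: starts 7:20pm at or after J ends 11:40am → clear.
J overlaps B, C, D, E.

Yes — it overlaps B, C, D, E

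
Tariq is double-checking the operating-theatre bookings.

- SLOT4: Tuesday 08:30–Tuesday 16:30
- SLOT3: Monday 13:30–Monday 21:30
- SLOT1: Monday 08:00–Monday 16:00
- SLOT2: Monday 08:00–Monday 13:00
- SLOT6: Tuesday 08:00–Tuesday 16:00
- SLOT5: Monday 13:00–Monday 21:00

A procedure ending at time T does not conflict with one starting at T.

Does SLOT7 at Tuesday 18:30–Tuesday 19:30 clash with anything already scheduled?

SLOT1: ends Monday 16:00 at or before SLOT7 starts Tuesday 18:30 → clear.
SLOT2: ends Monday 13:00 at or before SLOT7 starts Tuesday 18:30 → clear.
SLOT5: ends Monday 21:00 at or before SLOT7 starts Tuesday 18:30 → clear.
SLOT3: ends Monday 21:30 at or before SLOT7 starts Tuesday 18:30 → clear.
SLOT6: ends Tuesday 16:00 at or before SLOT7 starts Tuesday 18:30 → clear.
SLOT4: ends Tuesday 16:30 at or before SLOT7 starts Tuesday 18:30 → clear.

No — it doesn't clash with anything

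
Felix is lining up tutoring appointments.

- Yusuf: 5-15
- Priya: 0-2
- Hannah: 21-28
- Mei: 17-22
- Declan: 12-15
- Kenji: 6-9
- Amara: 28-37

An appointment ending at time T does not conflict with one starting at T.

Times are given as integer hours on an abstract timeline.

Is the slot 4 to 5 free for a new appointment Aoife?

Priya: ends 2 at or before Aoife starts 4 → clear.
Yusuf: starts 5 at or after Aoife ends 5 → clear.
Kenji: starts 6 at or after Aoife ends 5 → clear.
Declan: starts 12 at or after Aoife ends 5 → clear.
Mei: starts 17 at or after Aoife ends 5 → clear.
Hannah: starts 21 at or after Aoife ends 5 → clear.
Amara: starts 28 at or after Aoife ends 5 → clear.

Yes — the slot is free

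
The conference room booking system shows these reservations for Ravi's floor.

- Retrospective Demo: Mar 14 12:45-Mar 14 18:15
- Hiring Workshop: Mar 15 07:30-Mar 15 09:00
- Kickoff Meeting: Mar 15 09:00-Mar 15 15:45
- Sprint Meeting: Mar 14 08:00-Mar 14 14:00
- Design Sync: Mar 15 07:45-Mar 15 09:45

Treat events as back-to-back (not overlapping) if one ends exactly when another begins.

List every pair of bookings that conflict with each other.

Design Sync & Hiring Workshop, Design Sync & Kickoff Meeting, Retrospective Demo & Sprint Meeting

Check each pair: they overlap iff neither finishes before the other starts.
Sorted by start: Sprint Meeting, Retrospective Demo, Hiring Workshop, Design Sync, Kickoff Meeting.
Retrospective Demo starts before Sprint Meeting ends → Sprint Meeting and Retrospective Demo overlap.
Hiring Workshop starts after Sprint Meeting ends, so Sprint Meeting has no further overlaps.
Hiring Workshop starts after Retrospective Demo ends, so Retrospective Demo has no further overlaps.
Design Sync starts before Hiring Workshop ends → Hiring Workshop and Design Sync overlap.
Kickoff Meeting starts exactly when Hiring Workshop ends (back-to-back, no overlap).
Kickoff Meeting starts before Design Sync ends → Design Sync and Kickoff Meeting overlap.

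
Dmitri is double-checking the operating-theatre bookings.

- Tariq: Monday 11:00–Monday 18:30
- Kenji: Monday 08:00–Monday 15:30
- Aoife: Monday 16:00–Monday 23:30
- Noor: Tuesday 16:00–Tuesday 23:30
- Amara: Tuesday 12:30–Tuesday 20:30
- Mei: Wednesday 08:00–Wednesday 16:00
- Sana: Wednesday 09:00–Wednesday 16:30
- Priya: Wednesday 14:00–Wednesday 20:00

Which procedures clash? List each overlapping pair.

Amara & Noor, Aoife & Tariq, Kenji & Tariq, Mei & Priya, Mei & Sana, Priya & Sana

Sorted by start: Kenji, Tariq, Aoife, Amara, Noor, Mei, Sana, Priya.
Tariq starts before Kenji ends → Kenji and Tariq overlap.
Aoife starts after Kenji ends; Kenji is clear from here.
Aoife starts before Tariq ends → Tariq and Aoife overlap.
Amara starts after Tariq ends; Tariq is clear from here.
Amara starts after Aoife ends; Aoife is clear from here.
Noor starts before Amara ends → Amara and Noor overlap.
Mei starts after Amara ends; Amara is clear from here.
Mei starts after Noor ends; Noor is clear from here.
Sana starts before Mei ends → Mei and Sana overlap.
Priya starts before Mei ends → Mei and Priya overlap.
Priya starts before Sana ends → Sana and Priya overlap.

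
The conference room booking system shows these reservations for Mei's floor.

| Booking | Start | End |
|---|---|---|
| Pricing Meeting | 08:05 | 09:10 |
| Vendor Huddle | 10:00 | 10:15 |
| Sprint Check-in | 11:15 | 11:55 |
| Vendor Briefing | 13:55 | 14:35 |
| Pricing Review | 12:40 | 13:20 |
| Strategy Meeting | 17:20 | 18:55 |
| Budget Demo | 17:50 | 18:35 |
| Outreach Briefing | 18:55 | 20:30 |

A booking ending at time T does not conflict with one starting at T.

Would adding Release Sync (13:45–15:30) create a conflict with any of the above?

Pricing Meeting: ends 09:10 at or before Release Sync starts 13:45 → clear.
Vendor Huddle: ends 10:15 at or before Release Sync starts 13:45 → clear.
Sprint Check-in: ends 11:55 at or before Release Sync starts 13:45 → clear.
Pricing Review: ends 13:20 at or before Release Sync starts 13:45 → clear.
Vendor Briefing: starts 13:55 before Release Sync ends 15:30, and ends 14:35 after Release Sync starts 13:45 → overlap.
Strategy Meeting: starts 17:20 at or after Release Sync ends 15:30 → clear.
Budget Demo: starts 17:50 at or after Release Sync ends 15:30 → clear.
Outreach Briefing: starts 18:55 at or after Release Sync ends 15:30 → clear.
Release Sync overlaps Vendor Briefing.

Yes — it overlaps Vendor Briefing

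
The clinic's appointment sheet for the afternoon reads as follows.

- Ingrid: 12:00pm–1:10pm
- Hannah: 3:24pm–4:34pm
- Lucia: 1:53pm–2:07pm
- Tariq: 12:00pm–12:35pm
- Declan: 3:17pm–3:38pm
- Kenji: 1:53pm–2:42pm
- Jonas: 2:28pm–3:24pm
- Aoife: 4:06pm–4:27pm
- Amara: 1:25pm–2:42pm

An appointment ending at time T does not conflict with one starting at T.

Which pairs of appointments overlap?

Sorted by start: Tariq, Ingrid, Amara, Kenji, Lucia, Jonas, Declan, Hannah, Aoife.
Ingrid starts before Tariq ends → Tariq and Ingrid overlap.
Amara starts after Tariq ends, so nothing later overlaps Tariq either.
Amara starts after Ingrid ends, so nothing later overlaps Ingrid either.
Kenji starts before Amara ends → Amara and Kenji overlap.
Lucia starts before Amara ends → Amara and Lucia overlap.
Jonas starts before Amara ends → Amara and Jonas overlap.
Declan starts after Amara ends, so nothing later overlaps Amara either.
Lucia starts before Kenji ends → Kenji and Lucia overlap.
Jonas starts before Kenji ends → Kenji and Jonas overlap.
Declan starts after Kenji ends, so nothing later overlaps Kenji either.
Jonas starts after Lucia ends, so nothing later overlaps Lucia either.
Declan starts before Jonas ends → Jonas and Declan overlap.
Hannah starts exactly when Jonas ends (back-to-back, no overlap), so nothing later overlaps Jonas either.
Hannah starts before Declan ends → Declan and Hannah overlap.
Aoife starts after Declan ends.
Aoife starts before Hannah ends → Hannah and Aoife overlap.

Amara & Jonas, Amara & Kenji, Amara & Lucia, Aoife & Hannah, Declan & Hannah, Declan & Jonas, Ingrid & Tariq, Jonas & Kenji, Kenji & Lucia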